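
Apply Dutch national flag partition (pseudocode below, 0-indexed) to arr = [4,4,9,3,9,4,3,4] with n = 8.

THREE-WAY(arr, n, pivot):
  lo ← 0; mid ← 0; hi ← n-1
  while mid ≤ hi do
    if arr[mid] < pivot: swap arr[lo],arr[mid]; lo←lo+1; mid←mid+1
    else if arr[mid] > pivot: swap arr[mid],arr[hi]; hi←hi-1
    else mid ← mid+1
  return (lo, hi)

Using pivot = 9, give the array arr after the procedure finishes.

pivot = 9; lo=0, mid=0, hi=7
arr[mid]=4<9: swap arr[0],arr[0]; lo=1,mid=1 → [4,4,9,3,9,4,3,4]
arr[mid]=4<9: swap arr[1],arr[1]; lo=2,mid=2 → [4,4,9,3,9,4,3,4]
arr[mid]=9=9: mid=3
arr[mid]=3<9: swap arr[2],arr[3]; lo=3,mid=4 → [4,4,3,9,9,4,3,4]
arr[mid]=9=9: mid=5
arr[mid]=4<9: swap arr[3],arr[5]; lo=4,mid=6 → [4,4,3,4,9,9,3,4]
arr[mid]=3<9: swap arr[4],arr[6]; lo=5,mid=7 → [4,4,3,4,3,9,9,4]
arr[mid]=4<9: swap arr[5],arr[7]; lo=6,mid=8 → [4,4,3,4,3,4,9,9]
end: lo=6, hi=7; arr = [4,4,3,4,3,4,9,9]

[4,4,3,4,3,4,9,9]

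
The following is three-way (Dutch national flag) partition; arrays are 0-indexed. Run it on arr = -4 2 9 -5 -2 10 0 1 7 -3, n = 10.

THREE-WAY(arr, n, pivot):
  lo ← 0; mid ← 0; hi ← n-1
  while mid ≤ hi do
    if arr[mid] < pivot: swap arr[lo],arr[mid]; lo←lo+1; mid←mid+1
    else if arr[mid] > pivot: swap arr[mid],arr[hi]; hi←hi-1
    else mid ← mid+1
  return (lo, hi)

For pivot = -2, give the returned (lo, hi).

(3, 3)

pivot = -2; lo=0, mid=0, hi=9
arr[mid]=-4<-2: swap arr[0],arr[0]; lo=1,mid=1 → -4 2 9 -5 -2 10 0 1 7 -3
arr[mid]=2>-2: swap arr[1],arr[9]; hi=8 → -4 -3 9 -5 -2 10 0 1 7 2
arr[mid]=-3<-2: swap arr[1],arr[1]; lo=2,mid=2 → -4 -3 9 -5 -2 10 0 1 7 2
arr[mid]=9>-2: swap arr[2],arr[8]; hi=7 → -4 -3 7 -5 -2 10 0 1 9 2
arr[mid]=7>-2: swap arr[2],arr[7]; hi=6 → -4 -3 1 -5 -2 10 0 7 9 2
arr[mid]=1>-2: swap arr[2],arr[6]; hi=5 → -4 -3 0 -5 -2 10 1 7 9 2
arr[mid]=0>-2: swap arr[2],arr[5]; hi=4 → -4 -3 10 -5 -2 0 1 7 9 2
arr[mid]=10>-2: swap arr[2],arr[4]; hi=3 → -4 -3 -2 -5 10 0 1 7 9 2
arr[mid]=-2=-2: mid=3
arr[mid]=-5<-2: swap arr[2],arr[3]; lo=3,mid=4 → -4 -3 -5 -2 10 0 1 7 9 2
end: lo=3, hi=3; arr = -4 -3 -5 -2 10 0 1 7 9 2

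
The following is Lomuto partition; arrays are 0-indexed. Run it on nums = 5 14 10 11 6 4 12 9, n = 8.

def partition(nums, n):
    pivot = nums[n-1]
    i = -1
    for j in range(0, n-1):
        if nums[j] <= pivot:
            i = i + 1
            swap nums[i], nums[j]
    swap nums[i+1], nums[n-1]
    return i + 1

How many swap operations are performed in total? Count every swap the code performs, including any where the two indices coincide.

pivot=9, i=-1
j=0: 5≤9, i=0, swap(0,0) ⇒ 5 14 10 11 6 4 12 9
j=1: 14>9, skip
j=2: 10>9, skip
j=3: 11>9, skip
j=4: 6≤9, i=1, swap(1,4) ⇒ 5 6 10 11 14 4 12 9
j=5: 4≤9, i=2, swap(2,5) ⇒ 5 6 4 11 14 10 12 9
j=6: 12>9, skip
swap(3,7) ⇒ 5 6 4 9 14 10 12 11; return 3

4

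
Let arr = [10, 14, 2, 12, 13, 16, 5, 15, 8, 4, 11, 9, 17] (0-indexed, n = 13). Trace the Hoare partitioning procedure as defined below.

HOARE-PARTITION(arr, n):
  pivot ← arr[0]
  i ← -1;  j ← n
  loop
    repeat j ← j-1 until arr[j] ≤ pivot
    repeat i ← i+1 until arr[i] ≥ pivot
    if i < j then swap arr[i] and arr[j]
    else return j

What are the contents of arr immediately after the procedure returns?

[9, 4, 2, 8, 5, 16, 13, 15, 12, 14, 11, 10, 17]

pivot = arr[0] = 10; i = -1, j = 13
j→11 (arr[11]=9≤10), i→0 (arr[0]=10≥10); i<j, swap → [9, 14, 2, 12, 13, 16, 5, 15, 8, 4, 11, 10, 17]
j→9 (arr[9]=4≤10), i→1 (arr[1]=14≥10); i<j, swap → [9, 4, 2, 12, 13, 16, 5, 15, 8, 14, 11, 10, 17]
j→8 (arr[8]=8≤10), i→3 (arr[3]=12≥10); i<j, swap → [9, 4, 2, 8, 13, 16, 5, 15, 12, 14, 11, 10, 17]
j→6 (arr[6]=5≤10), i→4 (arr[4]=13≥10); i<j, swap → [9, 4, 2, 8, 5, 16, 13, 15, 12, 14, 11, 10, 17]
j→4, i→5; i≥j, return j=4. arr = [9, 4, 2, 8, 5, 16, 13, 15, 12, 14, 11, 10, 17]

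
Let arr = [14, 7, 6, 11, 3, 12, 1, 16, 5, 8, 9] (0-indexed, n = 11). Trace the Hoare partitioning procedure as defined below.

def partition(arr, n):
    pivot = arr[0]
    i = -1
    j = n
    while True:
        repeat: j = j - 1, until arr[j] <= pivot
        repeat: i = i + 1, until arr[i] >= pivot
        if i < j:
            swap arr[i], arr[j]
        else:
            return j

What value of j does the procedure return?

pivot=14
j stops at 10 (9), i stops at 0 (14); swap ⇒ [9, 7, 6, 11, 3, 12, 1, 16, 5, 8, 14]
j stops at 9 (8), i stops at 7 (16); swap ⇒ [9, 7, 6, 11, 3, 12, 1, 8, 5, 16, 14]
j stops at 8, i stops at 9; i≥j ⇒ return 8. arr=[9, 7, 6, 11, 3, 12, 1, 8, 5, 16, 14]

8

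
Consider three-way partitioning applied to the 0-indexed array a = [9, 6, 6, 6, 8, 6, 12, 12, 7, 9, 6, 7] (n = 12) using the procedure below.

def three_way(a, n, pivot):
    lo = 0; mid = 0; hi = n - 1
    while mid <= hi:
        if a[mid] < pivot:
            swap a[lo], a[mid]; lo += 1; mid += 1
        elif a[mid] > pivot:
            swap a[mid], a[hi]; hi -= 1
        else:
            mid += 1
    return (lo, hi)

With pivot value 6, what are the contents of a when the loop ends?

[6, 6, 6, 6, 6, 12, 12, 7, 9, 8, 7, 9]

pivot = 6; lo=0, mid=0, hi=11
a[mid]=9>6: swap a[0],a[11]; hi=10 → [7, 6, 6, 6, 8, 6, 12, 12, 7, 9, 6, 9]
a[mid]=7>6: swap a[0],a[10]; hi=9 → [6, 6, 6, 6, 8, 6, 12, 12, 7, 9, 7, 9]
a[mid]=6=6: mid=1
a[mid]=6=6: mid=2
a[mid]=6=6: mid=3
a[mid]=6=6: mid=4
a[mid]=8>6: swap a[4],a[9]; hi=8 → [6, 6, 6, 6, 9, 6, 12, 12, 7, 8, 7, 9]
a[mid]=9>6: swap a[4],a[8]; hi=7 → [6, 6, 6, 6, 7, 6, 12, 12, 9, 8, 7, 9]
a[mid]=7>6: swap a[4],a[7]; hi=6 → [6, 6, 6, 6, 12, 6, 12, 7, 9, 8, 7, 9]
a[mid]=12>6: swap a[4],a[6]; hi=5 → [6, 6, 6, 6, 12, 6, 12, 7, 9, 8, 7, 9]
a[mid]=12>6: swap a[4],a[5]; hi=4 → [6, 6, 6, 6, 6, 12, 12, 7, 9, 8, 7, 9]
a[mid]=6=6: mid=5
end: lo=0, hi=4; a = [6, 6, 6, 6, 6, 12, 12, 7, 9, 8, 7, 9]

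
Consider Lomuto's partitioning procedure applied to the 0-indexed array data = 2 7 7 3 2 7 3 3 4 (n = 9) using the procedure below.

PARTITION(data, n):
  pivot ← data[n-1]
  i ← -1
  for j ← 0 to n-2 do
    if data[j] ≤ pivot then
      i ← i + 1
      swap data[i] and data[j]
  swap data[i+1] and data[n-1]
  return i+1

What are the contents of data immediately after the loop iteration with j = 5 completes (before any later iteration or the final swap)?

2 3 2 7 7 7 3 3 4

pivot = data[8] = 4; i = -1
j=0: data[0]=2 ≤ 4 → i=0, swap data[0],data[0] (no change) → 2 7 7 3 2 7 3 3 4
j=1: data[1]=7 > 4 → no swap
j=2: data[2]=7 > 4 → no swap
j=3: data[3]=3 ≤ 4 → i=1, swap data[1],data[3] → 2 3 7 7 2 7 3 3 4
j=4: data[4]=2 ≤ 4 → i=2, swap data[2],data[4] → 2 3 2 7 7 7 3 3 4
j=5: data[5]=7 > 4 → no swap
(after j=5) data = 2 3 2 7 7 7 3 3 4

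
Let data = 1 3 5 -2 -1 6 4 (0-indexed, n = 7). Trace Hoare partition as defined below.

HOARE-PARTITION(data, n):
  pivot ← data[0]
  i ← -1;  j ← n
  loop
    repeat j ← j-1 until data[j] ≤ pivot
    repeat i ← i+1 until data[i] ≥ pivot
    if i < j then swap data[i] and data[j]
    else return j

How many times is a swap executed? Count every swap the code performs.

2

pivot = data[0] = 1; i = -1, j = 7
j→4 (data[4]=-1≤1), i→0 (data[0]=1≥1); i<j, swap → -1 3 5 -2 1 6 4
j→3 (data[3]=-2≤1), i→1 (data[1]=3≥1); i<j, swap → -1 -2 5 3 1 6 4
j→1, i→2; i≥j, return j=1. data = -1 -2 5 3 1 6 4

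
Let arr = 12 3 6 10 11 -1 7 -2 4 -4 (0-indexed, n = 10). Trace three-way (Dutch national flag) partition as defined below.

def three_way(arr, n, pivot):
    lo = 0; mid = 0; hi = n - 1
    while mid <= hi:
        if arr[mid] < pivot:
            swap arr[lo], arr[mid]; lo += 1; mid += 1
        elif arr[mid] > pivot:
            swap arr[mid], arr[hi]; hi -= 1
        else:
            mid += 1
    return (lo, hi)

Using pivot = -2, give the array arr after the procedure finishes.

lo=0 mid=0 hi=9
12>-2: swap(0,9), hi=8 ⇒ -4 3 6 10 11 -1 7 -2 4 12
-4<-2: swap(0,0), lo=1 mid=1 ⇒ -4 3 6 10 11 -1 7 -2 4 12
3>-2: swap(1,8), hi=7 ⇒ -4 4 6 10 11 -1 7 -2 3 12
4>-2: swap(1,7), hi=6 ⇒ -4 -2 6 10 11 -1 7 4 3 12
-2=-2: mid=2
6>-2: swap(2,6), hi=5 ⇒ -4 -2 7 10 11 -1 6 4 3 12
7>-2: swap(2,5), hi=4 ⇒ -4 -2 -1 10 11 7 6 4 3 12
-1>-2: swap(2,4), hi=3 ⇒ -4 -2 11 10 -1 7 6 4 3 12
11>-2: swap(2,3), hi=2 ⇒ -4 -2 10 11 -1 7 6 4 3 12
10>-2: swap(2,2), hi=1 ⇒ -4 -2 10 11 -1 7 6 4 3 12
done. lo=1 hi=1; arr=-4 -2 10 11 -1 7 6 4 3 12

-4 -2 10 11 -1 7 6 4 3 12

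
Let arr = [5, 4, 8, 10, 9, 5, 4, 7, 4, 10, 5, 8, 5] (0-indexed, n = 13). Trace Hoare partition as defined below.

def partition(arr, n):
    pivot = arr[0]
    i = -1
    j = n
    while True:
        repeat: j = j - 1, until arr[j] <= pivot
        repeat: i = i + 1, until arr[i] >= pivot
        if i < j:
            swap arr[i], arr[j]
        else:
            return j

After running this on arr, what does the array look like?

pivot = arr[0] = 5; i = -1, j = 13
j→12 (arr[12]=5≤5), i→0 (arr[0]=5≥5); i<j, swap → [5, 4, 8, 10, 9, 5, 4, 7, 4, 10, 5, 8, 5]
j→10 (arr[10]=5≤5), i→2 (arr[2]=8≥5); i<j, swap → [5, 4, 5, 10, 9, 5, 4, 7, 4, 10, 8, 8, 5]
j→8 (arr[8]=4≤5), i→3 (arr[3]=10≥5); i<j, swap → [5, 4, 5, 4, 9, 5, 4, 7, 10, 10, 8, 8, 5]
j→6 (arr[6]=4≤5), i→4 (arr[4]=9≥5); i<j, swap → [5, 4, 5, 4, 4, 5, 9, 7, 10, 10, 8, 8, 5]
j→5, i→5; i≥j, return j=5. arr = [5, 4, 5, 4, 4, 5, 9, 7, 10, 10, 8, 8, 5]

[5, 4, 5, 4, 4, 5, 9, 7, 10, 10, 8, 8, 5]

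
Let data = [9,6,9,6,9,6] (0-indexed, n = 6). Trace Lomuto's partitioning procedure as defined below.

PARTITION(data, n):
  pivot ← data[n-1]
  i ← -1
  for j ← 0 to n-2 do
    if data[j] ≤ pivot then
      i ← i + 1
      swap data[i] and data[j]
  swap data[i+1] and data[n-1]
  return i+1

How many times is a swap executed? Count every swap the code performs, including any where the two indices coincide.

3

pivot=6, i=-1
j=0: 9>6, skip
j=1: 6≤6, i=0, swap(0,1) ⇒ [6,9,9,6,9,6]
j=2: 9>6, skip
j=3: 6≤6, i=1, swap(1,3) ⇒ [6,6,9,9,9,6]
j=4: 9>6, skip
swap(2,5) ⇒ [6,6,6,9,9,9]; return 2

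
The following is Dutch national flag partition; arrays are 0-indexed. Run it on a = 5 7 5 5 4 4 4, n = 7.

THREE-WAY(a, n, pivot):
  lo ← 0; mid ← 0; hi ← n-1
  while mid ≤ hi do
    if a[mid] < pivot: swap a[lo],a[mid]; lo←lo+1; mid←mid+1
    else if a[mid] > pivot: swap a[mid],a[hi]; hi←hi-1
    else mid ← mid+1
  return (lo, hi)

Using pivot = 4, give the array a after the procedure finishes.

4 4 4 5 5 7 5

pivot = 4; lo=0, mid=0, hi=6
a[mid]=5>4: swap a[0],a[6]; hi=5 → 4 7 5 5 4 4 5
a[mid]=4=4: mid=1
a[mid]=7>4: swap a[1],a[5]; hi=4 → 4 4 5 5 4 7 5
a[mid]=4=4: mid=2
a[mid]=5>4: swap a[2],a[4]; hi=3 → 4 4 4 5 5 7 5
a[mid]=4=4: mid=3
a[mid]=5>4: swap a[3],a[3]; hi=2 → 4 4 4 5 5 7 5
end: lo=0, hi=2; a = 4 4 4 5 5 7 5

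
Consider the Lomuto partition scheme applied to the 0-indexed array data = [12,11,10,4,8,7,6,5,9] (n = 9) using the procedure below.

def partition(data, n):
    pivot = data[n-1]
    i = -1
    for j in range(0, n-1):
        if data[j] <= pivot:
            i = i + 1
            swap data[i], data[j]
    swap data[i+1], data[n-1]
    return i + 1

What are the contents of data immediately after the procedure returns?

[4,8,7,6,5,9,12,11,10]

pivot = data[8] = 9; i = -1
j=0: data[0]=12 > 9 → no swap
j=1: data[1]=11 > 9 → no swap
j=2: data[2]=10 > 9 → no swap
j=3: data[3]=4 ≤ 9 → i=0, swap data[0],data[3] → [4,11,10,12,8,7,6,5,9]
j=4: data[4]=8 ≤ 9 → i=1, swap data[1],data[4] → [4,8,10,12,11,7,6,5,9]
j=5: data[5]=7 ≤ 9 → i=2, swap data[2],data[5] → [4,8,7,12,11,10,6,5,9]
j=6: data[6]=6 ≤ 9 → i=3, swap data[3],data[6] → [4,8,7,6,11,10,12,5,9]
j=7: data[7]=5 ≤ 9 → i=4, swap data[4],data[7] → [4,8,7,6,5,10,12,11,9]
final swap data[5],data[8] → [4,8,7,6,5,9,12,11,10]; return 5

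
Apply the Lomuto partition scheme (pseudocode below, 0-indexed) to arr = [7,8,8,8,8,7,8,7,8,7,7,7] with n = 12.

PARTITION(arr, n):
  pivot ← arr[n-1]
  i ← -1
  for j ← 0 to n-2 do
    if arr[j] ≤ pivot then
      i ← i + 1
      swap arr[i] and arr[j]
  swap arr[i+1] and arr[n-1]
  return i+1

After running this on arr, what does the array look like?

pivot = arr[11] = 7; i = -1
j=0: arr[0]=7 ≤ 7 → i=0, swap arr[0],arr[0] (no change) → [7,8,8,8,8,7,8,7,8,7,7,7]
j=1: arr[1]=8 > 7 → no swap
j=2: arr[2]=8 > 7 → no swap
j=3: arr[3]=8 > 7 → no swap
j=4: arr[4]=8 > 7 → no swap
j=5: arr[5]=7 ≤ 7 → i=1, swap arr[1],arr[5] → [7,7,8,8,8,8,8,7,8,7,7,7]
j=6: arr[6]=8 > 7 → no swap
j=7: arr[7]=7 ≤ 7 → i=2, swap arr[2],arr[7] → [7,7,7,8,8,8,8,8,8,7,7,7]
j=8: arr[8]=8 > 7 → no swap
j=9: arr[9]=7 ≤ 7 → i=3, swap arr[3],arr[9] → [7,7,7,7,8,8,8,8,8,8,7,7]
j=10: arr[10]=7 ≤ 7 → i=4, swap arr[4],arr[10] → [7,7,7,7,7,8,8,8,8,8,8,7]
final swap arr[5],arr[11] → [7,7,7,7,7,7,8,8,8,8,8,8]; return 5

[7,7,7,7,7,7,8,8,8,8,8,8]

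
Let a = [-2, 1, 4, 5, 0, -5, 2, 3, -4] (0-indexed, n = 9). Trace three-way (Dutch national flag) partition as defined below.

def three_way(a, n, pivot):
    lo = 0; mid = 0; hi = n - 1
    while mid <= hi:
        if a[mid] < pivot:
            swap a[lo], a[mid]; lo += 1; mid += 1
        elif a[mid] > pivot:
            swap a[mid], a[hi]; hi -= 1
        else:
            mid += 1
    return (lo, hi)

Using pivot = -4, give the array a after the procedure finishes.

[-5, -4, 5, 0, 4, 2, 3, 1, -2]

pivot = -4; lo=0, mid=0, hi=8
a[mid]=-2>-4: swap a[0],a[8]; hi=7 → [-4, 1, 4, 5, 0, -5, 2, 3, -2]
a[mid]=-4=-4: mid=1
a[mid]=1>-4: swap a[1],a[7]; hi=6 → [-4, 3, 4, 5, 0, -5, 2, 1, -2]
a[mid]=3>-4: swap a[1],a[6]; hi=5 → [-4, 2, 4, 5, 0, -5, 3, 1, -2]
a[mid]=2>-4: swap a[1],a[5]; hi=4 → [-4, -5, 4, 5, 0, 2, 3, 1, -2]
a[mid]=-5<-4: swap a[0],a[1]; lo=1,mid=2 → [-5, -4, 4, 5, 0, 2, 3, 1, -2]
a[mid]=4>-4: swap a[2],a[4]; hi=3 → [-5, -4, 0, 5, 4, 2, 3, 1, -2]
a[mid]=0>-4: swap a[2],a[3]; hi=2 → [-5, -4, 5, 0, 4, 2, 3, 1, -2]
a[mid]=5>-4: swap a[2],a[2]; hi=1 → [-5, -4, 5, 0, 4, 2, 3, 1, -2]
end: lo=1, hi=1; a = [-5, -4, 5, 0, 4, 2, 3, 1, -2]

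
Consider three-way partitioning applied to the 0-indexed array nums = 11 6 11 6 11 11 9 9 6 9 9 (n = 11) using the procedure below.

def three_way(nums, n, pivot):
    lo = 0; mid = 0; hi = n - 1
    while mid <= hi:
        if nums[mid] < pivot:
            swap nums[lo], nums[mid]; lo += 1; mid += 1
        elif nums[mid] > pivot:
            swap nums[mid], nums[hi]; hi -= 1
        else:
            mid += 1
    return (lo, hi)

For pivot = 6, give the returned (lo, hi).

lo=0 mid=0 hi=10
11>6: swap(0,10), hi=9 ⇒ 9 6 11 6 11 11 9 9 6 9 11
9>6: swap(0,9), hi=8 ⇒ 9 6 11 6 11 11 9 9 6 9 11
9>6: swap(0,8), hi=7 ⇒ 6 6 11 6 11 11 9 9 9 9 11
6=6: mid=1
6=6: mid=2
11>6: swap(2,7), hi=6 ⇒ 6 6 9 6 11 11 9 11 9 9 11
9>6: swap(2,6), hi=5 ⇒ 6 6 9 6 11 11 9 11 9 9 11
9>6: swap(2,5), hi=4 ⇒ 6 6 11 6 11 9 9 11 9 9 11
11>6: swap(2,4), hi=3 ⇒ 6 6 11 6 11 9 9 11 9 9 11
11>6: swap(2,3), hi=2 ⇒ 6 6 6 11 11 9 9 11 9 9 11
6=6: mid=3
done. lo=0 hi=2; nums=6 6 6 11 11 9 9 11 9 9 11

(0, 2)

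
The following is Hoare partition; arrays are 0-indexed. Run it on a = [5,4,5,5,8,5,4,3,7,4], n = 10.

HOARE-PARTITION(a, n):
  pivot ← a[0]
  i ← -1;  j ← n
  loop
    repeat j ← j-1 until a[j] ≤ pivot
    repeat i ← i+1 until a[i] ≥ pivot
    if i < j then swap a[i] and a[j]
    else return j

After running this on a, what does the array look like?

pivot=5
j stops at 9 (4), i stops at 0 (5); swap ⇒ [4,4,5,5,8,5,4,3,7,5]
j stops at 7 (3), i stops at 2 (5); swap ⇒ [4,4,3,5,8,5,4,5,7,5]
j stops at 6 (4), i stops at 3 (5); swap ⇒ [4,4,3,4,8,5,5,5,7,5]
j stops at 5 (5), i stops at 4 (8); swap ⇒ [4,4,3,4,5,8,5,5,7,5]
j stops at 4, i stops at 5; i≥j ⇒ return 4. a=[4,4,3,4,5,8,5,5,7,5]

[4,4,3,4,5,8,5,5,7,5]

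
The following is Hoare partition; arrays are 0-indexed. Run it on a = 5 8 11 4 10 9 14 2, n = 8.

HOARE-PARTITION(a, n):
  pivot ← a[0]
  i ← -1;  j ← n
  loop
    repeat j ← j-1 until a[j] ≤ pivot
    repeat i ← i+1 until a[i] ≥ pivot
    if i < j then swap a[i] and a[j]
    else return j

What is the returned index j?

pivot = a[0] = 5; i = -1, j = 8
j→7 (a[7]=2≤5), i→0 (a[0]=5≥5); i<j, swap → 2 8 11 4 10 9 14 5
j→3 (a[3]=4≤5), i→1 (a[1]=8≥5); i<j, swap → 2 4 11 8 10 9 14 5
j→1, i→2; i≥j, return j=1. a = 2 4 11 8 10 9 14 5

1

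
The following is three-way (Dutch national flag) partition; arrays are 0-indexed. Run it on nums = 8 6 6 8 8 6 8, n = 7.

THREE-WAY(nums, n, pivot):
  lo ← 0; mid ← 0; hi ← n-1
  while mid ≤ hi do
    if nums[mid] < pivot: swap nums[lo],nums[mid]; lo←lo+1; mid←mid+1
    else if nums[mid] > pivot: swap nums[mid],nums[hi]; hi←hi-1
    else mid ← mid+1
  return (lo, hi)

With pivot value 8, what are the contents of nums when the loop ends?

6 6 6 8 8 8 8

pivot = 8; lo=0, mid=0, hi=6
nums[mid]=8=8: mid=1
nums[mid]=6<8: swap nums[0],nums[1]; lo=1,mid=2 → 6 8 6 8 8 6 8
nums[mid]=6<8: swap nums[1],nums[2]; lo=2,mid=3 → 6 6 8 8 8 6 8
nums[mid]=8=8: mid=4
nums[mid]=8=8: mid=5
nums[mid]=6<8: swap nums[2],nums[5]; lo=3,mid=6 → 6 6 6 8 8 8 8
nums[mid]=8=8: mid=7
end: lo=3, hi=6; nums = 6 6 6 8 8 8 8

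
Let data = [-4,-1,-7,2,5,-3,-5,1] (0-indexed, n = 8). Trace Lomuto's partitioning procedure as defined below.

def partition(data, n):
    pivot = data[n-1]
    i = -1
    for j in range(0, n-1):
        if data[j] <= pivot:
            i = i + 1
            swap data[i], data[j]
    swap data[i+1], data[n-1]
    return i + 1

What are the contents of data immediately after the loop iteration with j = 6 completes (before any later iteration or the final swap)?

pivot=1, i=-1
j=0: -4≤1, i=0, swap(0,0) ⇒ [-4,-1,-7,2,5,-3,-5,1]
j=1: -1≤1, i=1, swap(1,1) ⇒ [-4,-1,-7,2,5,-3,-5,1]
j=2: -7≤1, i=2, swap(2,2) ⇒ [-4,-1,-7,2,5,-3,-5,1]
j=3: 2>1, skip
j=4: 5>1, skip
j=5: -3≤1, i=3, swap(3,5) ⇒ [-4,-1,-7,-3,5,2,-5,1]
j=6: -5≤1, i=4, swap(4,6) ⇒ [-4,-1,-7,-3,-5,2,5,1]
(after j=6) data = [-4,-1,-7,-3,-5,2,5,1]

[-4,-1,-7,-3,-5,2,5,1]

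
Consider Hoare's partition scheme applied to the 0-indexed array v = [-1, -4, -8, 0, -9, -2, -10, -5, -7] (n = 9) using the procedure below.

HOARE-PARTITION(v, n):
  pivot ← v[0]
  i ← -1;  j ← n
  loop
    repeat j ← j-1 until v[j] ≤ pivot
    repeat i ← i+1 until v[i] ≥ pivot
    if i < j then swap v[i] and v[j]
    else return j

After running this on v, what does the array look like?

[-7, -4, -8, -5, -9, -2, -10, 0, -1]

pivot=-1
j stops at 8 (-7), i stops at 0 (-1); swap ⇒ [-7, -4, -8, 0, -9, -2, -10, -5, -1]
j stops at 7 (-5), i stops at 3 (0); swap ⇒ [-7, -4, -8, -5, -9, -2, -10, 0, -1]
j stops at 6, i stops at 7; i≥j ⇒ return 6. v=[-7, -4, -8, -5, -9, -2, -10, 0, -1]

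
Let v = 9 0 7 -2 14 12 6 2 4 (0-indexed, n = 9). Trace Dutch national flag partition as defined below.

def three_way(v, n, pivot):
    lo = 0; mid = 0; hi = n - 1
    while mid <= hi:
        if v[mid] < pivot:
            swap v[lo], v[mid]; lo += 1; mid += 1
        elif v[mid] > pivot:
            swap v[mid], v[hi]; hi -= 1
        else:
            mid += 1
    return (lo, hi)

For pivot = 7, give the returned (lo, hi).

(5, 5)

lo=0 mid=0 hi=8
9>7: swap(0,8), hi=7 ⇒ 4 0 7 -2 14 12 6 2 9
4<7: swap(0,0), lo=1 mid=1 ⇒ 4 0 7 -2 14 12 6 2 9
0<7: swap(1,1), lo=2 mid=2 ⇒ 4 0 7 -2 14 12 6 2 9
7=7: mid=3
-2<7: swap(2,3), lo=3 mid=4 ⇒ 4 0 -2 7 14 12 6 2 9
14>7: swap(4,7), hi=6 ⇒ 4 0 -2 7 2 12 6 14 9
2<7: swap(3,4), lo=4 mid=5 ⇒ 4 0 -2 2 7 12 6 14 9
12>7: swap(5,6), hi=5 ⇒ 4 0 -2 2 7 6 12 14 9
6<7: swap(4,5), lo=5 mid=6 ⇒ 4 0 -2 2 6 7 12 14 9
done. lo=5 hi=5; v=4 0 -2 2 6 7 12 14 9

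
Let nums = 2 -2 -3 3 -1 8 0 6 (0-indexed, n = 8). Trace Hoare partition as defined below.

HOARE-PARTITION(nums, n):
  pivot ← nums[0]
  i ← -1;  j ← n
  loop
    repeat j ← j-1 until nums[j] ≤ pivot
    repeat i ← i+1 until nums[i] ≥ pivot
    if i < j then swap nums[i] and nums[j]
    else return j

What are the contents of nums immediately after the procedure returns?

pivot = nums[0] = 2; i = -1, j = 8
j→6 (nums[6]=0≤2), i→0 (nums[0]=2≥2); i<j, swap → 0 -2 -3 3 -1 8 2 6
j→4 (nums[4]=-1≤2), i→3 (nums[3]=3≥2); i<j, swap → 0 -2 -3 -1 3 8 2 6
j→3, i→4; i≥j, return j=3. nums = 0 -2 -3 -1 3 8 2 6

0 -2 -3 -1 3 8 2 6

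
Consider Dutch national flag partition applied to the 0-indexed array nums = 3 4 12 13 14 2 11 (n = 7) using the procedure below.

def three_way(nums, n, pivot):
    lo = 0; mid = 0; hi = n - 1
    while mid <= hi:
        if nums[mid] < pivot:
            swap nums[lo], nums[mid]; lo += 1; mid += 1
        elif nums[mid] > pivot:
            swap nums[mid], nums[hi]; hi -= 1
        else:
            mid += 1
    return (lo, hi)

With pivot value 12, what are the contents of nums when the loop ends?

3 4 11 2 12 14 13

pivot = 12; lo=0, mid=0, hi=6
nums[mid]=3<12: swap nums[0],nums[0]; lo=1,mid=1 → 3 4 12 13 14 2 11
nums[mid]=4<12: swap nums[1],nums[1]; lo=2,mid=2 → 3 4 12 13 14 2 11
nums[mid]=12=12: mid=3
nums[mid]=13>12: swap nums[3],nums[6]; hi=5 → 3 4 12 11 14 2 13
nums[mid]=11<12: swap nums[2],nums[3]; lo=3,mid=4 → 3 4 11 12 14 2 13
nums[mid]=14>12: swap nums[4],nums[5]; hi=4 → 3 4 11 12 2 14 13
nums[mid]=2<12: swap nums[3],nums[4]; lo=4,mid=5 → 3 4 11 2 12 14 13
end: lo=4, hi=4; nums = 3 4 11 2 12 14 13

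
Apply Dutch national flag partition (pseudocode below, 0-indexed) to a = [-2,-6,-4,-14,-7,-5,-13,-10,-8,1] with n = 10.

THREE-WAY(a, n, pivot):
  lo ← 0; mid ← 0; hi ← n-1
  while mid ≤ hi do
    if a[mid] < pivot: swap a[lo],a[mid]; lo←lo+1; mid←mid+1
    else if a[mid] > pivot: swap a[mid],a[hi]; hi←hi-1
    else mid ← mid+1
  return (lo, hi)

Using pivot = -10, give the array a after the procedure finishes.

[-13,-14,-10,-7,-5,-4,-6,-8,1,-2]

lo=0 mid=0 hi=9
-2>-10: swap(0,9), hi=8 ⇒ [1,-6,-4,-14,-7,-5,-13,-10,-8,-2]
1>-10: swap(0,8), hi=7 ⇒ [-8,-6,-4,-14,-7,-5,-13,-10,1,-2]
-8>-10: swap(0,7), hi=6 ⇒ [-10,-6,-4,-14,-7,-5,-13,-8,1,-2]
-10=-10: mid=1
-6>-10: swap(1,6), hi=5 ⇒ [-10,-13,-4,-14,-7,-5,-6,-8,1,-2]
-13<-10: swap(0,1), lo=1 mid=2 ⇒ [-13,-10,-4,-14,-7,-5,-6,-8,1,-2]
-4>-10: swap(2,5), hi=4 ⇒ [-13,-10,-5,-14,-7,-4,-6,-8,1,-2]
-5>-10: swap(2,4), hi=3 ⇒ [-13,-10,-7,-14,-5,-4,-6,-8,1,-2]
-7>-10: swap(2,3), hi=2 ⇒ [-13,-10,-14,-7,-5,-4,-6,-8,1,-2]
-14<-10: swap(1,2), lo=2 mid=3 ⇒ [-13,-14,-10,-7,-5,-4,-6,-8,1,-2]
done. lo=2 hi=2; a=[-13,-14,-10,-7,-5,-4,-6,-8,1,-2]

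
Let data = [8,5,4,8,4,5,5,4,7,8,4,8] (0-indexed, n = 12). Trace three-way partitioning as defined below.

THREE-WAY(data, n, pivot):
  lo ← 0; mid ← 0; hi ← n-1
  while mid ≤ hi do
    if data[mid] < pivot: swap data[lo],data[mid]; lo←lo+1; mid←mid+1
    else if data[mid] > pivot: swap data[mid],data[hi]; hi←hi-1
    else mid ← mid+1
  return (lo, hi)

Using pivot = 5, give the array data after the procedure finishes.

[4,4,4,4,5,5,5,7,8,8,8,8]

pivot = 5; lo=0, mid=0, hi=11
data[mid]=8>5: swap data[0],data[11]; hi=10 → [8,5,4,8,4,5,5,4,7,8,4,8]
data[mid]=8>5: swap data[0],data[10]; hi=9 → [4,5,4,8,4,5,5,4,7,8,8,8]
data[mid]=4<5: swap data[0],data[0]; lo=1,mid=1 → [4,5,4,8,4,5,5,4,7,8,8,8]
data[mid]=5=5: mid=2
data[mid]=4<5: swap data[1],data[2]; lo=2,mid=3 → [4,4,5,8,4,5,5,4,7,8,8,8]
data[mid]=8>5: swap data[3],data[9]; hi=8 → [4,4,5,8,4,5,5,4,7,8,8,8]
data[mid]=8>5: swap data[3],data[8]; hi=7 → [4,4,5,7,4,5,5,4,8,8,8,8]
data[mid]=7>5: swap data[3],data[7]; hi=6 → [4,4,5,4,4,5,5,7,8,8,8,8]
data[mid]=4<5: swap data[2],data[3]; lo=3,mid=4 → [4,4,4,5,4,5,5,7,8,8,8,8]
data[mid]=4<5: swap data[3],data[4]; lo=4,mid=5 → [4,4,4,4,5,5,5,7,8,8,8,8]
data[mid]=5=5: mid=6
data[mid]=5=5: mid=7
end: lo=4, hi=6; data = [4,4,4,4,5,5,5,7,8,8,8,8]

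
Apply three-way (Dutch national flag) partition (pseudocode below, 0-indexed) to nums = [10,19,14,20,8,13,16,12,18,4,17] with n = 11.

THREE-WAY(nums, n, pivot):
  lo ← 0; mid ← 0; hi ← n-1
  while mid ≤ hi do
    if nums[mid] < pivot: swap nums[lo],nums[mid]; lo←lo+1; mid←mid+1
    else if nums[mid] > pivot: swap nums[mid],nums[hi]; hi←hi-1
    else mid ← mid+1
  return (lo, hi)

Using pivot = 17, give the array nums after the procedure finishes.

[10,14,4,8,13,16,12,17,18,20,19]

pivot = 17; lo=0, mid=0, hi=10
nums[mid]=10<17: swap nums[0],nums[0]; lo=1,mid=1 → [10,19,14,20,8,13,16,12,18,4,17]
nums[mid]=19>17: swap nums[1],nums[10]; hi=9 → [10,17,14,20,8,13,16,12,18,4,19]
nums[mid]=17=17: mid=2
nums[mid]=14<17: swap nums[1],nums[2]; lo=2,mid=3 → [10,14,17,20,8,13,16,12,18,4,19]
nums[mid]=20>17: swap nums[3],nums[9]; hi=8 → [10,14,17,4,8,13,16,12,18,20,19]
nums[mid]=4<17: swap nums[2],nums[3]; lo=3,mid=4 → [10,14,4,17,8,13,16,12,18,20,19]
nums[mid]=8<17: swap nums[3],nums[4]; lo=4,mid=5 → [10,14,4,8,17,13,16,12,18,20,19]
nums[mid]=13<17: swap nums[4],nums[5]; lo=5,mid=6 → [10,14,4,8,13,17,16,12,18,20,19]
nums[mid]=16<17: swap nums[5],nums[6]; lo=6,mid=7 → [10,14,4,8,13,16,17,12,18,20,19]
nums[mid]=12<17: swap nums[6],nums[7]; lo=7,mid=8 → [10,14,4,8,13,16,12,17,18,20,19]
nums[mid]=18>17: swap nums[8],nums[8]; hi=7 → [10,14,4,8,13,16,12,17,18,20,19]
end: lo=7, hi=7; nums = [10,14,4,8,13,16,12,17,18,20,19]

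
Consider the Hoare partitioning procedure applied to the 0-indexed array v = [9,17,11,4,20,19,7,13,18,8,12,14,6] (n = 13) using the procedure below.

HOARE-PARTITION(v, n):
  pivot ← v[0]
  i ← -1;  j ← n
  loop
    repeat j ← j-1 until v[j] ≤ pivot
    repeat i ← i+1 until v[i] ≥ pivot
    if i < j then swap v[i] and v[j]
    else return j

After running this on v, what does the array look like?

pivot=9
j stops at 12 (6), i stops at 0 (9); swap ⇒ [6,17,11,4,20,19,7,13,18,8,12,14,9]
j stops at 9 (8), i stops at 1 (17); swap ⇒ [6,8,11,4,20,19,7,13,18,17,12,14,9]
j stops at 6 (7), i stops at 2 (11); swap ⇒ [6,8,7,4,20,19,11,13,18,17,12,14,9]
j stops at 3, i stops at 4; i≥j ⇒ return 3. v=[6,8,7,4,20,19,11,13,18,17,12,14,9]

[6,8,7,4,20,19,11,13,18,17,12,14,9]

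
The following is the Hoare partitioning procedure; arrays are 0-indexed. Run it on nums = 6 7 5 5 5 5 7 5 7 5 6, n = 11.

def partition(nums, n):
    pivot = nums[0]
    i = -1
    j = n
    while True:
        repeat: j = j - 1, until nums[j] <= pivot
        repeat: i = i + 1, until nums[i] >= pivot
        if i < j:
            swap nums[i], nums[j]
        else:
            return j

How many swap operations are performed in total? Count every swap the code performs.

3

pivot=6
j stops at 10 (6), i stops at 0 (6); swap ⇒ 6 7 5 5 5 5 7 5 7 5 6
j stops at 9 (5), i stops at 1 (7); swap ⇒ 6 5 5 5 5 5 7 5 7 7 6
j stops at 7 (5), i stops at 6 (7); swap ⇒ 6 5 5 5 5 5 5 7 7 7 6
j stops at 6, i stops at 7; i≥j ⇒ return 6. nums=6 5 5 5 5 5 5 7 7 7 6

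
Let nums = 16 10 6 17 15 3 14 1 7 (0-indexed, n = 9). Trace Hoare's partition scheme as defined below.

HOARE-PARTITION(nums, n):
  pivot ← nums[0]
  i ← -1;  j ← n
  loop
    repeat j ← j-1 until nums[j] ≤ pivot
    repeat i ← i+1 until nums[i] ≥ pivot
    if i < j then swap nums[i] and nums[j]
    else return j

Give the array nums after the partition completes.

7 10 6 1 15 3 14 17 16

pivot=16
j stops at 8 (7), i stops at 0 (16); swap ⇒ 7 10 6 17 15 3 14 1 16
j stops at 7 (1), i stops at 3 (17); swap ⇒ 7 10 6 1 15 3 14 17 16
j stops at 6, i stops at 7; i≥j ⇒ return 6. nums=7 10 6 1 15 3 14 17 16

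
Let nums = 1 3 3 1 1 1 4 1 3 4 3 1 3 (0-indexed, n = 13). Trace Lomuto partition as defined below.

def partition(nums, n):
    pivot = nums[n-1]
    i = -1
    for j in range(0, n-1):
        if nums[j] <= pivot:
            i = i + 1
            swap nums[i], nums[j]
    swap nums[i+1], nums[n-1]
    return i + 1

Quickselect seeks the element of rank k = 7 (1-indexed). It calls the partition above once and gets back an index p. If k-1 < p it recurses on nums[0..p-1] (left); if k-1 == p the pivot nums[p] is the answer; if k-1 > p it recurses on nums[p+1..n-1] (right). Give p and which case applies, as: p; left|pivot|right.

10; left

pivot=3, i=-1
j=0: 1≤3, i=0, swap(0,0) ⇒ 1 3 3 1 1 1 4 1 3 4 3 1 3
j=1: 3≤3, i=1, swap(1,1) ⇒ 1 3 3 1 1 1 4 1 3 4 3 1 3
j=2: 3≤3, i=2, swap(2,2) ⇒ 1 3 3 1 1 1 4 1 3 4 3 1 3
j=3: 1≤3, i=3, swap(3,3) ⇒ 1 3 3 1 1 1 4 1 3 4 3 1 3
j=4: 1≤3, i=4, swap(4,4) ⇒ 1 3 3 1 1 1 4 1 3 4 3 1 3
j=5: 1≤3, i=5, swap(5,5) ⇒ 1 3 3 1 1 1 4 1 3 4 3 1 3
j=6: 4>3, skip
j=7: 1≤3, i=6, swap(6,7) ⇒ 1 3 3 1 1 1 1 4 3 4 3 1 3
j=8: 3≤3, i=7, swap(7,8) ⇒ 1 3 3 1 1 1 1 3 4 4 3 1 3
j=9: 4>3, skip
j=10: 3≤3, i=8, swap(8,10) ⇒ 1 3 3 1 1 1 1 3 3 4 4 1 3
j=11: 1≤3, i=9, swap(9,11) ⇒ 1 3 3 1 1 1 1 3 3 1 4 4 3
swap(10,12) ⇒ 1 3 3 1 1 1 1 3 3 1 3 4 4; return 10
p = 10; k-1 = 6 < 10 ⇒ left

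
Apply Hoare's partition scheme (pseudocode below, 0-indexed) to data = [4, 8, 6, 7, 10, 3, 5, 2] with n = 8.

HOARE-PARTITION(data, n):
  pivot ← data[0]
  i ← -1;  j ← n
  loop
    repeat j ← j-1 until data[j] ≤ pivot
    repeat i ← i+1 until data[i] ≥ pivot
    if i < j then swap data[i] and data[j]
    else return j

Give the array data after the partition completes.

pivot=4
j stops at 7 (2), i stops at 0 (4); swap ⇒ [2, 8, 6, 7, 10, 3, 5, 4]
j stops at 5 (3), i stops at 1 (8); swap ⇒ [2, 3, 6, 7, 10, 8, 5, 4]
j stops at 1, i stops at 2; i≥j ⇒ return 1. data=[2, 3, 6, 7, 10, 8, 5, 4]

[2, 3, 6, 7, 10, 8, 5, 4]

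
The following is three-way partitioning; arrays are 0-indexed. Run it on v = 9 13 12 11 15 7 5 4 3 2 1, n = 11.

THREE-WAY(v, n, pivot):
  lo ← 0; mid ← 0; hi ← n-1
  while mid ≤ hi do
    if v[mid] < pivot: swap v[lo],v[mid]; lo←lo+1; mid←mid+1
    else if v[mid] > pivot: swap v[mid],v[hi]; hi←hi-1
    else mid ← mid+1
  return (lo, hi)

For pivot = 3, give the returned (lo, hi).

(2, 2)

lo=0 mid=0 hi=10
9>3: swap(0,10), hi=9 ⇒ 1 13 12 11 15 7 5 4 3 2 9
1<3: swap(0,0), lo=1 mid=1 ⇒ 1 13 12 11 15 7 5 4 3 2 9
13>3: swap(1,9), hi=8 ⇒ 1 2 12 11 15 7 5 4 3 13 9
2<3: swap(1,1), lo=2 mid=2 ⇒ 1 2 12 11 15 7 5 4 3 13 9
12>3: swap(2,8), hi=7 ⇒ 1 2 3 11 15 7 5 4 12 13 9
3=3: mid=3
11>3: swap(3,7), hi=6 ⇒ 1 2 3 4 15 7 5 11 12 13 9
4>3: swap(3,6), hi=5 ⇒ 1 2 3 5 15 7 4 11 12 13 9
5>3: swap(3,5), hi=4 ⇒ 1 2 3 7 15 5 4 11 12 13 9
7>3: swap(3,4), hi=3 ⇒ 1 2 3 15 7 5 4 11 12 13 9
15>3: swap(3,3), hi=2 ⇒ 1 2 3 15 7 5 4 11 12 13 9
done. lo=2 hi=2; v=1 2 3 15 7 5 4 11 12 13 9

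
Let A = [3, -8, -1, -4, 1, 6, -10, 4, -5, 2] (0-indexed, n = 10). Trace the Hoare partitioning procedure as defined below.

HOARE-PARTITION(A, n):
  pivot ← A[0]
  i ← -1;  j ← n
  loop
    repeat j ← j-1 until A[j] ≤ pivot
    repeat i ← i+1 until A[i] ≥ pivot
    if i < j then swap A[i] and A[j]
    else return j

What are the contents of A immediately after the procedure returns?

pivot = A[0] = 3; i = -1, j = 10
j→9 (A[9]=2≤3), i→0 (A[0]=3≥3); i<j, swap → [2, -8, -1, -4, 1, 6, -10, 4, -5, 3]
j→8 (A[8]=-5≤3), i→5 (A[5]=6≥3); i<j, swap → [2, -8, -1, -4, 1, -5, -10, 4, 6, 3]
j→6, i→7; i≥j, return j=6. A = [2, -8, -1, -4, 1, -5, -10, 4, 6, 3]

[2, -8, -1, -4, 1, -5, -10, 4, 6, 3]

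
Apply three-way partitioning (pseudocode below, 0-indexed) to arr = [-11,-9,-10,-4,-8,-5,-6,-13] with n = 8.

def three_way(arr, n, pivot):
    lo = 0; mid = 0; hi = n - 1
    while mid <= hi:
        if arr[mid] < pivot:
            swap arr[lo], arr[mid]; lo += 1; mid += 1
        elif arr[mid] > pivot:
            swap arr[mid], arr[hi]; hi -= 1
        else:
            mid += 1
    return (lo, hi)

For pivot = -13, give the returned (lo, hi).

(0, 0)

lo=0 mid=0 hi=7
-11>-13: swap(0,7), hi=6 ⇒ [-13,-9,-10,-4,-8,-5,-6,-11]
-13=-13: mid=1
-9>-13: swap(1,6), hi=5 ⇒ [-13,-6,-10,-4,-8,-5,-9,-11]
-6>-13: swap(1,5), hi=4 ⇒ [-13,-5,-10,-4,-8,-6,-9,-11]
-5>-13: swap(1,4), hi=3 ⇒ [-13,-8,-10,-4,-5,-6,-9,-11]
-8>-13: swap(1,3), hi=2 ⇒ [-13,-4,-10,-8,-5,-6,-9,-11]
-4>-13: swap(1,2), hi=1 ⇒ [-13,-10,-4,-8,-5,-6,-9,-11]
-10>-13: swap(1,1), hi=0 ⇒ [-13,-10,-4,-8,-5,-6,-9,-11]
done. lo=0 hi=0; arr=[-13,-10,-4,-8,-5,-6,-9,-11]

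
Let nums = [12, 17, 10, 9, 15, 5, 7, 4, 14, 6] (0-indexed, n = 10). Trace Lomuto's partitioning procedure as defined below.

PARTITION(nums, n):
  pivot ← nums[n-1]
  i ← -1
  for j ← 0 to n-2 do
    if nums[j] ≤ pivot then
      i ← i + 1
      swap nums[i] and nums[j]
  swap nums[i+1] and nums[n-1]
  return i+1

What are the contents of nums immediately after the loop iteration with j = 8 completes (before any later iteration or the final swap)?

[5, 4, 10, 9, 15, 12, 7, 17, 14, 6]

pivot=6, i=-1
j=0: 12>6, skip
j=1: 17>6, skip
j=2: 10>6, skip
j=3: 9>6, skip
j=4: 15>6, skip
j=5: 5≤6, i=0, swap(0,5) ⇒ [5, 17, 10, 9, 15, 12, 7, 4, 14, 6]
j=6: 7>6, skip
j=7: 4≤6, i=1, swap(1,7) ⇒ [5, 4, 10, 9, 15, 12, 7, 17, 14, 6]
j=8: 14>6, skip
(after j=8) nums = [5, 4, 10, 9, 15, 12, 7, 17, 14, 6]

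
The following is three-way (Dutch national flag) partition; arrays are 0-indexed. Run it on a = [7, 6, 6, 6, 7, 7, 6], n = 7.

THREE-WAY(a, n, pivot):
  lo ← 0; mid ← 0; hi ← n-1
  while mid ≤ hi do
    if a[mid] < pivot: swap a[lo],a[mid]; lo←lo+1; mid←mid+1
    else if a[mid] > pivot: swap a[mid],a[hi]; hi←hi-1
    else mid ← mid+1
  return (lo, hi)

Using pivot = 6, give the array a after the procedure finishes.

[6, 6, 6, 6, 7, 7, 7]

lo=0 mid=0 hi=6
7>6: swap(0,6), hi=5 ⇒ [6, 6, 6, 6, 7, 7, 7]
6=6: mid=1
6=6: mid=2
6=6: mid=3
6=6: mid=4
7>6: swap(4,5), hi=4 ⇒ [6, 6, 6, 6, 7, 7, 7]
7>6: swap(4,4), hi=3 ⇒ [6, 6, 6, 6, 7, 7, 7]
done. lo=0 hi=3; a=[6, 6, 6, 6, 7, 7, 7]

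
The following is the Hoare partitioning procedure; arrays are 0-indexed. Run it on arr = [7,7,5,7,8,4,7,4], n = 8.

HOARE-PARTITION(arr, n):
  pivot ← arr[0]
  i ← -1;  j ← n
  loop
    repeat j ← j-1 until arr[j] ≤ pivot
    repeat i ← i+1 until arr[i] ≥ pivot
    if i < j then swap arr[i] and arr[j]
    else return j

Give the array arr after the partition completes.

pivot = arr[0] = 7; i = -1, j = 8
j→7 (arr[7]=4≤7), i→0 (arr[0]=7≥7); i<j, swap → [4,7,5,7,8,4,7,7]
j→6 (arr[6]=7≤7), i→1 (arr[1]=7≥7); i<j, swap → [4,7,5,7,8,4,7,7]
j→5 (arr[5]=4≤7), i→3 (arr[3]=7≥7); i<j, swap → [4,7,5,4,8,7,7,7]
j→3, i→4; i≥j, return j=3. arr = [4,7,5,4,8,7,7,7]

[4,7,5,4,8,7,7,7]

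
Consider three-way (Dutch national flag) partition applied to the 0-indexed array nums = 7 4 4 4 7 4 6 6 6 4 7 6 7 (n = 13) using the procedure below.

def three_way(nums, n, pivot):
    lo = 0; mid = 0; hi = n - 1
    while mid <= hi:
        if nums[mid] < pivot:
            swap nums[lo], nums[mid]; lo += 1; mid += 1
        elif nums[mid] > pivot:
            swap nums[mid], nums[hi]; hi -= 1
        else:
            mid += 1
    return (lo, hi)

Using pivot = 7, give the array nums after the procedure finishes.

lo=0 mid=0 hi=12
7=7: mid=1
4<7: swap(0,1), lo=1 mid=2 ⇒ 4 7 4 4 7 4 6 6 6 4 7 6 7
4<7: swap(1,2), lo=2 mid=3 ⇒ 4 4 7 4 7 4 6 6 6 4 7 6 7
4<7: swap(2,3), lo=3 mid=4 ⇒ 4 4 4 7 7 4 6 6 6 4 7 6 7
7=7: mid=5
4<7: swap(3,5), lo=4 mid=6 ⇒ 4 4 4 4 7 7 6 6 6 4 7 6 7
6<7: swap(4,6), lo=5 mid=7 ⇒ 4 4 4 4 6 7 7 6 6 4 7 6 7
6<7: swap(5,7), lo=6 mid=8 ⇒ 4 4 4 4 6 6 7 7 6 4 7 6 7
6<7: swap(6,8), lo=7 mid=9 ⇒ 4 4 4 4 6 6 6 7 7 4 7 6 7
4<7: swap(7,9), lo=8 mid=10 ⇒ 4 4 4 4 6 6 6 4 7 7 7 6 7
7=7: mid=11
6<7: swap(8,11), lo=9 mid=12 ⇒ 4 4 4 4 6 6 6 4 6 7 7 7 7
7=7: mid=13
done. lo=9 hi=12; nums=4 4 4 4 6 6 6 4 6 7 7 7 7

4 4 4 4 6 6 6 4 6 7 7 7 7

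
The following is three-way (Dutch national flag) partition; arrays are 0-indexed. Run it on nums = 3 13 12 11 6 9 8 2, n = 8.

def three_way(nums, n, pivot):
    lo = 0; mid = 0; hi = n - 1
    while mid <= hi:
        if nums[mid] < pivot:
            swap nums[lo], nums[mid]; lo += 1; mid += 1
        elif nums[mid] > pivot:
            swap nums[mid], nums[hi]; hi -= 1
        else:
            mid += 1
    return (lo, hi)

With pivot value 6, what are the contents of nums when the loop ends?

3 2 6 11 9 8 12 13

lo=0 mid=0 hi=7
3<6: swap(0,0), lo=1 mid=1 ⇒ 3 13 12 11 6 9 8 2
13>6: swap(1,7), hi=6 ⇒ 3 2 12 11 6 9 8 13
2<6: swap(1,1), lo=2 mid=2 ⇒ 3 2 12 11 6 9 8 13
12>6: swap(2,6), hi=5 ⇒ 3 2 8 11 6 9 12 13
8>6: swap(2,5), hi=4 ⇒ 3 2 9 11 6 8 12 13
9>6: swap(2,4), hi=3 ⇒ 3 2 6 11 9 8 12 13
6=6: mid=3
11>6: swap(3,3), hi=2 ⇒ 3 2 6 11 9 8 12 13
done. lo=2 hi=2; nums=3 2 6 11 9 8 12 13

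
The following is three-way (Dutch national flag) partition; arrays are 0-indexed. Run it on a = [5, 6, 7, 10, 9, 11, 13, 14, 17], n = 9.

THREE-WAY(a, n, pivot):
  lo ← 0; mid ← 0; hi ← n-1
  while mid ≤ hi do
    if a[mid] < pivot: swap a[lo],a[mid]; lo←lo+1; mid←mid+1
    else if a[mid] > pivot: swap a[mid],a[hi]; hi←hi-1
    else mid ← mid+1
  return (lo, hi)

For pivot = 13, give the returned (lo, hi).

(6, 6)

lo=0 mid=0 hi=8
5<13: swap(0,0), lo=1 mid=1 ⇒ [5, 6, 7, 10, 9, 11, 13, 14, 17]
6<13: swap(1,1), lo=2 mid=2 ⇒ [5, 6, 7, 10, 9, 11, 13, 14, 17]
7<13: swap(2,2), lo=3 mid=3 ⇒ [5, 6, 7, 10, 9, 11, 13, 14, 17]
10<13: swap(3,3), lo=4 mid=4 ⇒ [5, 6, 7, 10, 9, 11, 13, 14, 17]
9<13: swap(4,4), lo=5 mid=5 ⇒ [5, 6, 7, 10, 9, 11, 13, 14, 17]
11<13: swap(5,5), lo=6 mid=6 ⇒ [5, 6, 7, 10, 9, 11, 13, 14, 17]
13=13: mid=7
14>13: swap(7,8), hi=7 ⇒ [5, 6, 7, 10, 9, 11, 13, 17, 14]
17>13: swap(7,7), hi=6 ⇒ [5, 6, 7, 10, 9, 11, 13, 17, 14]
done. lo=6 hi=6; a=[5, 6, 7, 10, 9, 11, 13, 17, 14]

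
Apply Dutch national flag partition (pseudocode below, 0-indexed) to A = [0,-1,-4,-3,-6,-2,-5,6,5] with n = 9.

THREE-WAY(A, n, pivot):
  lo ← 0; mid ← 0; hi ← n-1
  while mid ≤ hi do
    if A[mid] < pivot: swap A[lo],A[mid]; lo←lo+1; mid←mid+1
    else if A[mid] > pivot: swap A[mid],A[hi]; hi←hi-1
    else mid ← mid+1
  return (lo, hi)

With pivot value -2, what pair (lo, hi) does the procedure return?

(4, 4)

pivot = -2; lo=0, mid=0, hi=8
A[mid]=0>-2: swap A[0],A[8]; hi=7 → [5,-1,-4,-3,-6,-2,-5,6,0]
A[mid]=5>-2: swap A[0],A[7]; hi=6 → [6,-1,-4,-3,-6,-2,-5,5,0]
A[mid]=6>-2: swap A[0],A[6]; hi=5 → [-5,-1,-4,-3,-6,-2,6,5,0]
A[mid]=-5<-2: swap A[0],A[0]; lo=1,mid=1 → [-5,-1,-4,-3,-6,-2,6,5,0]
A[mid]=-1>-2: swap A[1],A[5]; hi=4 → [-5,-2,-4,-3,-6,-1,6,5,0]
A[mid]=-2=-2: mid=2
A[mid]=-4<-2: swap A[1],A[2]; lo=2,mid=3 → [-5,-4,-2,-3,-6,-1,6,5,0]
A[mid]=-3<-2: swap A[2],A[3]; lo=3,mid=4 → [-5,-4,-3,-2,-6,-1,6,5,0]
A[mid]=-6<-2: swap A[3],A[4]; lo=4,mid=5 → [-5,-4,-3,-6,-2,-1,6,5,0]
end: lo=4, hi=4; A = [-5,-4,-3,-6,-2,-1,6,5,0]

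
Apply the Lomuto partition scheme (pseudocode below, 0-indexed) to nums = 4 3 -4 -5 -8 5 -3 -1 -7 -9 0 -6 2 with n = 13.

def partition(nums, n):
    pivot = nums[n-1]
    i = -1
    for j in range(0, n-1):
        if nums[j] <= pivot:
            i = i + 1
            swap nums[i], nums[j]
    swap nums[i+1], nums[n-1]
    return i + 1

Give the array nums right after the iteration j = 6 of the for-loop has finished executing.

-4 -5 -8 -3 4 5 3 -1 -7 -9 0 -6 2

pivot = nums[12] = 2; i = -1
j=0: nums[0]=4 > 2 → no swap
j=1: nums[1]=3 > 2 → no swap
j=2: nums[2]=-4 ≤ 2 → i=0, swap nums[0],nums[2] → -4 3 4 -5 -8 5 -3 -1 -7 -9 0 -6 2
j=3: nums[3]=-5 ≤ 2 → i=1, swap nums[1],nums[3] → -4 -5 4 3 -8 5 -3 -1 -7 -9 0 -6 2
j=4: nums[4]=-8 ≤ 2 → i=2, swap nums[2],nums[4] → -4 -5 -8 3 4 5 -3 -1 -7 -9 0 -6 2
j=5: nums[5]=5 > 2 → no swap
j=6: nums[6]=-3 ≤ 2 → i=3, swap nums[3],nums[6] → -4 -5 -8 -3 4 5 3 -1 -7 -9 0 -6 2
(after j=6) nums = -4 -5 -8 -3 4 5 3 -1 -7 -9 0 -6 2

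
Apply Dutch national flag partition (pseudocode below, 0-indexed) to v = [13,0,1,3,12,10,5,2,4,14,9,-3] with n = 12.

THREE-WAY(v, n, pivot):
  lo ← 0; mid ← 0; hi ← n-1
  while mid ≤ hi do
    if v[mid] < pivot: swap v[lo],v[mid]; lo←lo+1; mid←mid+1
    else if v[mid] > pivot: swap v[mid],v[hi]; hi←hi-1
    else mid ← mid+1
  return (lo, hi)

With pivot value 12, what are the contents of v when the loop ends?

lo=0 mid=0 hi=11
13>12: swap(0,11), hi=10 ⇒ [-3,0,1,3,12,10,5,2,4,14,9,13]
-3<12: swap(0,0), lo=1 mid=1 ⇒ [-3,0,1,3,12,10,5,2,4,14,9,13]
0<12: swap(1,1), lo=2 mid=2 ⇒ [-3,0,1,3,12,10,5,2,4,14,9,13]
1<12: swap(2,2), lo=3 mid=3 ⇒ [-3,0,1,3,12,10,5,2,4,14,9,13]
3<12: swap(3,3), lo=4 mid=4 ⇒ [-3,0,1,3,12,10,5,2,4,14,9,13]
12=12: mid=5
10<12: swap(4,5), lo=5 mid=6 ⇒ [-3,0,1,3,10,12,5,2,4,14,9,13]
5<12: swap(5,6), lo=6 mid=7 ⇒ [-3,0,1,3,10,5,12,2,4,14,9,13]
2<12: swap(6,7), lo=7 mid=8 ⇒ [-3,0,1,3,10,5,2,12,4,14,9,13]
4<12: swap(7,8), lo=8 mid=9 ⇒ [-3,0,1,3,10,5,2,4,12,14,9,13]
14>12: swap(9,10), hi=9 ⇒ [-3,0,1,3,10,5,2,4,12,9,14,13]
9<12: swap(8,9), lo=9 mid=10 ⇒ [-3,0,1,3,10,5,2,4,9,12,14,13]
done. lo=9 hi=9; v=[-3,0,1,3,10,5,2,4,9,12,14,13]

[-3,0,1,3,10,5,2,4,9,12,14,13]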